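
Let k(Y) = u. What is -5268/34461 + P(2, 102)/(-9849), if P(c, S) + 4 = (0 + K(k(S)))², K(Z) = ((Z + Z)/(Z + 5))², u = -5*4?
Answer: -68771968/436379643 ≈ -0.15760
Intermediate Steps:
u = -20
k(Y) = -20
K(Z) = 4*Z²/(5 + Z)² (K(Z) = ((2*Z)/(5 + Z))² = (2*Z/(5 + Z))² = 4*Z²/(5 + Z)²)
P(c, S) = 3772/81 (P(c, S) = -4 + (0 + 4*(-20)²/(5 - 20)²)² = -4 + (0 + 4*400/(-15)²)² = -4 + (0 + 4*400*(1/225))² = -4 + (0 + 64/9)² = -4 + (64/9)² = -4 + 4096/81 = 3772/81)
-5268/34461 + P(2, 102)/(-9849) = -5268/34461 + (3772/81)/(-9849) = -5268*1/34461 + (3772/81)*(-1/9849) = -1756/11487 - 3772/797769 = -68771968/436379643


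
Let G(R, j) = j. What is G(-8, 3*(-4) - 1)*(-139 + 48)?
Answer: 1183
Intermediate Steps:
G(-8, 3*(-4) - 1)*(-139 + 48) = (3*(-4) - 1)*(-139 + 48) = (-12 - 1)*(-91) = -13*(-91) = 1183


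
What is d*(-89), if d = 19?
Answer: -1691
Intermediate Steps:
d*(-89) = 19*(-89) = -1691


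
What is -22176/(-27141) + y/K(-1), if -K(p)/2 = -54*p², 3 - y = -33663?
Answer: 50895773/162846 ≈ 312.54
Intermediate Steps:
y = 33666 (y = 3 - 1*(-33663) = 3 + 33663 = 33666)
K(p) = 108*p² (K(p) = -(-108)*p² = 108*p²)
-22176/(-27141) + y/K(-1) = -22176/(-27141) + 33666/((108*(-1)²)) = -22176*(-1/27141) + 33666/((108*1)) = 7392/9047 + 33666/108 = 7392/9047 + 33666*(1/108) = 7392/9047 + 5611/18 = 50895773/162846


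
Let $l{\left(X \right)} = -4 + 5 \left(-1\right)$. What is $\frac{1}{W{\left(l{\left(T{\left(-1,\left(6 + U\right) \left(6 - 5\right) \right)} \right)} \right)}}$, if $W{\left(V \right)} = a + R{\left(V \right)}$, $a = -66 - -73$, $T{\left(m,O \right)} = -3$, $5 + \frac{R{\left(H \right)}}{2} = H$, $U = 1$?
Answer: $- \frac{1}{21} \approx -0.047619$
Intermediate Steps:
$R{\left(H \right)} = -10 + 2 H$
$a = 7$ ($a = -66 + 73 = 7$)
$l{\left(X \right)} = -9$ ($l{\left(X \right)} = -4 - 5 = -9$)
$W{\left(V \right)} = -3 + 2 V$ ($W{\left(V \right)} = 7 + \left(-10 + 2 V\right) = -3 + 2 V$)
$\frac{1}{W{\left(l{\left(T{\left(-1,\left(6 + U\right) \left(6 - 5\right) \right)} \right)} \right)}} = \frac{1}{-3 + 2 \left(-9\right)} = \frac{1}{-3 - 18} = \frac{1}{-21} = - \frac{1}{21}$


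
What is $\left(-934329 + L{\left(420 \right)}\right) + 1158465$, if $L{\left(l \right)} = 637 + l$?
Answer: $225193$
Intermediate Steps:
$\left(-934329 + L{\left(420 \right)}\right) + 1158465 = \left(-934329 + \left(637 + 420\right)\right) + 1158465 = \left(-934329 + 1057\right) + 1158465 = -933272 + 1158465 = 225193$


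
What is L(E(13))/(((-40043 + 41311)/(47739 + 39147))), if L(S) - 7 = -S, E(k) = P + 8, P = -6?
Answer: 217215/634 ≈ 342.61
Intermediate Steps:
E(k) = 2 (E(k) = -6 + 8 = 2)
L(S) = 7 - S
L(E(13))/(((-40043 + 41311)/(47739 + 39147))) = (7 - 1*2)/(((-40043 + 41311)/(47739 + 39147))) = (7 - 2)/((1268/86886)) = 5/((1268*(1/86886))) = 5/(634/43443) = 5*(43443/634) = 217215/634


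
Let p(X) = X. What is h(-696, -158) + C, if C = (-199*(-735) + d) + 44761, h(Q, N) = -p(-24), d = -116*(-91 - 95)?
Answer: 212626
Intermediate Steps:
d = 21576 (d = -116*(-186) = 21576)
h(Q, N) = 24 (h(Q, N) = -1*(-24) = 24)
C = 212602 (C = (-199*(-735) + 21576) + 44761 = (146265 + 21576) + 44761 = 167841 + 44761 = 212602)
h(-696, -158) + C = 24 + 212602 = 212626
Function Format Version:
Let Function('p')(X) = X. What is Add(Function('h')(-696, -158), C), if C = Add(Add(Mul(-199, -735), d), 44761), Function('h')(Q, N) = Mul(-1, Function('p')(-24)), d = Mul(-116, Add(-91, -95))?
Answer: 212626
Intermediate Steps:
d = 21576 (d = Mul(-116, -186) = 21576)
Function('h')(Q, N) = 24 (Function('h')(Q, N) = Mul(-1, -24) = 24)
C = 212602 (C = Add(Add(Mul(-199, -735), 21576), 44761) = Add(Add(146265, 21576), 44761) = Add(167841, 44761) = 212602)
Add(Function('h')(-696, -158), C) = Add(24, 212602) = 212626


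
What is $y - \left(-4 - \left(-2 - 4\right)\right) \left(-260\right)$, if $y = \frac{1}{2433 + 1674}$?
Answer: $\frac{2135641}{4107} \approx 520.0$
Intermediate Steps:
$y = \frac{1}{4107} \approx 0.00024349$
$y - \left(-4 - \left(-2 - 4\right)\right) \left(-260\right) = \frac{1}{4107} - \left(-4 - \left(-2 - 4\right)\right) \left(-260\right) = \frac{1}{4107} - \left(-4 - -6\right) \left(-260\right) = \frac{1}{4107} - \left(-4 + 6\right) \left(-260\right) = \frac{1}{4107} - 2 \left(-260\right) = \frac{1}{4107} - -520 = \frac{1}{4107} + 520 = \frac{2135641}{4107}$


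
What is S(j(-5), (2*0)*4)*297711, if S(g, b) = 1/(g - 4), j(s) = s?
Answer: -33079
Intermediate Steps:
S(g, b) = 1/(-4 + g)
S(j(-5), (2*0)*4)*297711 = 297711/(-4 - 5) = 297711/(-9) = -⅑*297711 = -33079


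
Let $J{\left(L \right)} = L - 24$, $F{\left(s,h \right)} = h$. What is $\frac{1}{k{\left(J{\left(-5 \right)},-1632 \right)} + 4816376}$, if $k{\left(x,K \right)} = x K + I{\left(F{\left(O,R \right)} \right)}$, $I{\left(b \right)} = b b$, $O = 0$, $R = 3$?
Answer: $\frac{1}{4863713} \approx 2.056 \cdot 10^{-7}$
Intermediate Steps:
$I{\left(b \right)} = b^{2}$
$J{\left(L \right)} = -24 + L$
$k{\left(x,K \right)} = 9 + K x$ ($k{\left(x,K \right)} = x K + 3^{2} = K x + 9 = 9 + K x$)
$\frac{1}{k{\left(J{\left(-5 \right)},-1632 \right)} + 4816376} = \frac{1}{\left(9 - 1632 \left(-24 - 5\right)\right) + 4816376} = \frac{1}{\left(9 - -47328\right) + 4816376} = \frac{1}{\left(9 + 47328\right) + 4816376} = \frac{1}{47337 + 4816376} = \frac{1}{4863713}$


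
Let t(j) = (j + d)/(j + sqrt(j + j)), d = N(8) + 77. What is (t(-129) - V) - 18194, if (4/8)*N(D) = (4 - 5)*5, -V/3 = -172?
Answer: -2450948/131 + 62*I*sqrt(258)/16899 ≈ -18710.0 + 0.058931*I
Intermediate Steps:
V = 516 (V = -3*(-172) = 516)
N(D) = -10 (N(D) = 2*((4 - 5)*5) = 2*(-1*5) = 2*(-5) = -10)
d = 67 (d = -10 + 77 = 67)
t(j) = (67 + j)/(j + sqrt(2)*sqrt(j)) (t(j) = (j + 67)/(j + sqrt(j + j)) = (67 + j)/(j + sqrt(2*j)) = (67 + j)/(j + sqrt(2)*sqrt(j)))
(t(-129) - V) - 18194 = ((67 - 129)/(-129 + sqrt(2)*sqrt(-129)) - 1*516) - 18194 = (-62/(-129 + sqrt(2)*(I*sqrt(129))) - 516) - 18194 = (-62/(-129 + I*sqrt(258)) - 516) - 18194 = (-516 - 62/(-129 + I*sqrt(258))) - 18194 = -18710 - 62/(-129 + I*sqrt(258))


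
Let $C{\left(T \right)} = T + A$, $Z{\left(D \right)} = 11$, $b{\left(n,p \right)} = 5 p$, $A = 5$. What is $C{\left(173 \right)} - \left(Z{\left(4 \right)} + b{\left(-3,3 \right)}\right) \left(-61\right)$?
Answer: $1764$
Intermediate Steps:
$C{\left(T \right)} = 5 + T$ ($C{\left(T \right)} = T + 5 = 5 + T$)
$C{\left(173 \right)} - \left(Z{\left(4 \right)} + b{\left(-3,3 \right)}\right) \left(-61\right) = \left(5 + 173\right) - \left(11 + 5 \cdot 3\right) \left(-61\right) = 178 - \left(11 + 15\right) \left(-61\right) = 178 - 26 \left(-61\right) = 178 - -1586 = 178 + 1586 = 1764$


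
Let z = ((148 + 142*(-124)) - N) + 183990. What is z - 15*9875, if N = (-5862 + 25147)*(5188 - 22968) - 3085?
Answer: 342908790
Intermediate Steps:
N = -342890385 (N = 19285*(-17780) - 3085 = -342887300 - 3085 = -342890385)
z = 343056915 (z = ((148 + 142*(-124)) - 1*(-342890385)) + 183990 = ((148 - 17608) + 342890385) + 183990 = (-17460 + 342890385) + 183990 = 342872925 + 183990 = 343056915)
z - 15*9875 = 343056915 - 15*9875 = 343056915 - 1*148125 = 343056915 - 148125 = 342908790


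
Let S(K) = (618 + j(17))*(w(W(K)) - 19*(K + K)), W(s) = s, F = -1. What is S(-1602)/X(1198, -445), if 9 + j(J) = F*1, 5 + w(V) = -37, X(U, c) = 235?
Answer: 36987072/235 ≈ 1.5739e+5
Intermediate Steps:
w(V) = -42 (w(V) = -5 - 37 = -42)
j(J) = -10 (j(J) = -9 - 1*1 = -9 - 1 = -10)
S(K) = -25536 - 23104*K (S(K) = (618 - 10)*(-42 - 19*(K + K)) = 608*(-42 - 38*K) = -25536 - 23104*K)
S(-1602)/X(1198, -445) = (-25536 - 23104*(-1602))/235 = (-25536 + 37012608)*(1/235) = 36987072*(1/235) = 36987072/235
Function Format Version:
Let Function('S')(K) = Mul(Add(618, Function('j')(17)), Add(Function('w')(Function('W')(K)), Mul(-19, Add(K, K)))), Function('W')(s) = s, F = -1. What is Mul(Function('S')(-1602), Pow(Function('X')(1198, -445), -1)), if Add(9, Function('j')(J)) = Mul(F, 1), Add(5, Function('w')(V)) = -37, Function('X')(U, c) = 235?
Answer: Rational(36987072, 235) ≈ 1.5739e+5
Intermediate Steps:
Function('w')(V) = -42 (Function('w')(V) = Add(-5, -37) = -42)
Function('j')(J) = -10 (Function('j')(J) = Add(-9, Mul(-1, 1)) = Add(-9, -1) = -10)
Function('S')(K) = Add(-25536, Mul(-23104, K)) (Function('S')(K) = Mul(Add(618, -10), Add(-42, Mul(-19, Add(K, K)))) = Mul(608, Add(-42, Mul(-19, Mul(2, K)))) = Mul(608, Add(-42, Mul(-38, K))) = Add(-25536, Mul(-23104, K)))
Mul(Function('S')(-1602), Pow(Function('X')(1198, -445), -1)) = Mul(Add(-25536, Mul(-23104, -1602)), Pow(235, -1)) = Mul(Add(-25536, 37012608), Rational(1, 235)) = Mul(36987072, Rational(1, 235)) = Rational(36987072, 235)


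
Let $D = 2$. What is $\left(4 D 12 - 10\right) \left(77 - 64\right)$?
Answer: $1118$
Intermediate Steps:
$\left(4 D 12 - 10\right) \left(77 - 64\right) = \left(4 \cdot 2 \cdot 12 - 10\right) \left(77 - 64\right) = \left(4 \cdot 24 - 10\right) \left(77 - 64\right) = \left(96 - 10\right) 13 = 86 \cdot 13 = 1118$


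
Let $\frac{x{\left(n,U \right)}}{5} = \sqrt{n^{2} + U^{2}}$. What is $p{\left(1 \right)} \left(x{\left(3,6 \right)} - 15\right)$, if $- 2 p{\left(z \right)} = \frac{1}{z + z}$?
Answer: $\frac{15}{4} - \frac{15 \sqrt{5}}{4} \approx -4.6353$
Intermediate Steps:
$p{\left(z \right)} = - \frac{1}{4 z}$ ($p{\left(z \right)} = - \frac{1}{2 \left(z + z\right)} = - \frac{1}{2 \cdot 2 z} = - \frac{\frac{1}{2} \frac{1}{z}}{2} = - \frac{1}{4 z}$)
$x{\left(n,U \right)} = 5 \sqrt{U^{2} + n^{2}}$ ($x{\left(n,U \right)} = 5 \sqrt{n^{2} + U^{2}} = 5 \sqrt{U^{2} + n^{2}}$)
$p{\left(1 \right)} \left(x{\left(3,6 \right)} - 15\right) = - \frac{1}{4 \cdot 1} \left(5 \sqrt{6^{2} + 3^{2}} - 15\right) = \left(- \frac{1}{4}\right) 1 \left(5 \sqrt{36 + 9} - 15\right) = - \frac{5 \sqrt{45} - 15}{4} = - \frac{5 \cdot 3 \sqrt{5} - 15}{4} = - \frac{15 \sqrt{5} - 15}{4} = - \frac{-15 + 15 \sqrt{5}}{4} = \frac{15}{4} - \frac{15 \sqrt{5}}{4}$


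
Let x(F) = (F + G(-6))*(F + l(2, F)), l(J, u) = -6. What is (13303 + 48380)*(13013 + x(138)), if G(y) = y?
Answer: 1877445471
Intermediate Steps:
x(F) = (-6 + F)**2 (x(F) = (F - 6)*(F - 6) = (-6 + F)*(-6 + F) = (-6 + F)**2)
(13303 + 48380)*(13013 + x(138)) = (13303 + 48380)*(13013 + (36 + 138**2 - 12*138)) = 61683*(13013 + (36 + 19044 - 1656)) = 61683*(13013 + 17424) = 61683*30437 = 1877445471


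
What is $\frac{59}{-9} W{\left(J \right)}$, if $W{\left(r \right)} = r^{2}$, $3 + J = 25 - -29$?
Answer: $-17051$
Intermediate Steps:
$J = 51$ ($J = -3 + \left(25 - -29\right) = -3 + \left(25 + 29\right) = -3 + 54 = 51$)
$\frac{59}{-9} W{\left(J \right)} = \frac{59}{-9} \cdot 51^{2} = 59 \left(- \frac{1}{9}\right) 2601 = \left(- \frac{59}{9}\right) 2601 = -17051$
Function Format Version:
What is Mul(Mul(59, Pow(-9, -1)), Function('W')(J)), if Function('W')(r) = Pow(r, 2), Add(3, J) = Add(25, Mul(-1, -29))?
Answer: -17051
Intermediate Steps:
J = 51 (J = Add(-3, Add(25, Mul(-1, -29))) = Add(-3, Add(25, 29)) = Add(-3, 54) = 51)
Mul(Mul(59, Pow(-9, -1)), Function('W')(J)) = Mul(Mul(59, Pow(-9, -1)), Pow(51, 2)) = Mul(Mul(59, Rational(-1, 9)), 2601) = Mul(Rational(-59, 9), 2601) = -17051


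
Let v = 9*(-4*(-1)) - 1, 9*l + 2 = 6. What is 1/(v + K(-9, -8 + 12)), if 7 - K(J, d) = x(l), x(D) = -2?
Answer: 1/44 ≈ 0.022727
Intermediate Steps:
l = 4/9 (l = -2/9 + (1/9)*6 = -2/9 + 2/3 = 4/9 ≈ 0.44444)
K(J, d) = 9 (K(J, d) = 7 - 1*(-2) = 7 + 2 = 9)
v = 35 (v = 9*4 - 1 = 36 - 1 = 35)
1/(v + K(-9, -8 + 12)) = 1/(35 + 9) = 1/44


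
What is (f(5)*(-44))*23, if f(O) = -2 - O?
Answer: 7084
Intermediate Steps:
(f(5)*(-44))*23 = ((-2 - 1*5)*(-44))*23 = ((-2 - 5)*(-44))*23 = -7*(-44)*23 = 308*23 = 7084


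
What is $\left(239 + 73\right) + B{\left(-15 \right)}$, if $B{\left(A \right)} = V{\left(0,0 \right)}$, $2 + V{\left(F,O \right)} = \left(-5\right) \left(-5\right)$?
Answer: $335$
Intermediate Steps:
$V{\left(F,O \right)} = 23$ ($V{\left(F,O \right)} = -2 - -25 = -2 + 25 = 23$)
$B{\left(A \right)} = 23$
$\left(239 + 73\right) + B{\left(-15 \right)} = \left(239 + 73\right) + 23 = 312 + 23 = 335$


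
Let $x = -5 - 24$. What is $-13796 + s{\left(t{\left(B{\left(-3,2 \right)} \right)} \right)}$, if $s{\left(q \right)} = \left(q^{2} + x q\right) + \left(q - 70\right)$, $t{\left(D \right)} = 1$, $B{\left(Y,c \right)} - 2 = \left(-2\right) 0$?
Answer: $-13893$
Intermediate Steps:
$B{\left(Y,c \right)} = 2$ ($B{\left(Y,c \right)} = 2 - 0 = 2 + 0 = 2$)
$x = -29$ ($x = -5 - 24 = -29$)
$s{\left(q \right)} = -70 + q^{2} - 28 q$ ($s{\left(q \right)} = \left(q^{2} - 29 q\right) + \left(q - 70\right) = \left(q^{2} - 29 q\right) + \left(-70 + q\right) = -70 + q^{2} - 28 q$)
$-13796 + s{\left(t{\left(B{\left(-3,2 \right)} \right)} \right)} = -13796 - \left(98 - 1\right) = -13796 - 97 = -13893$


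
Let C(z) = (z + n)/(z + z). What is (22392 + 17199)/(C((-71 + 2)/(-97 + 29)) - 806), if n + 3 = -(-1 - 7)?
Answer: -5463558/110819 ≈ -49.302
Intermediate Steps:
n = 5 (n = -3 - (-1 - 7) = -3 - 1*(-8) = -3 + 8 = 5)
C(z) = (5 + z)/(2*z) (C(z) = (z + 5)/(z + z) = (5 + z)/((2*z)) = (5 + z)*(1/(2*z)) = (5 + z)/(2*z))
(22392 + 17199)/(C((-71 + 2)/(-97 + 29)) - 806) = (22392 + 17199)/((5 + (-71 + 2)/(-97 + 29))/(2*(((-71 + 2)/(-97 + 29)))) - 806) = 39591/((5 - 69/(-68))/(2*((-69/(-68)))) - 806) = 39591/((5 - 69*(-1/68))/(2*((-69*(-1/68)))) - 806) = 39591/((5 + 69/68)/(2*(69/68)) - 806) = 39591/((½)*(68/69)*(409/68) - 806) = 39591/(409/138 - 806) = 39591/(-110819/138) = 39591*(-138/110819) = -5463558/110819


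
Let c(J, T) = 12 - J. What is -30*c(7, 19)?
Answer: -150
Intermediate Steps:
-30*c(7, 19) = -30*(12 - 1*7) = -30*(12 - 7) = -30*5 = -150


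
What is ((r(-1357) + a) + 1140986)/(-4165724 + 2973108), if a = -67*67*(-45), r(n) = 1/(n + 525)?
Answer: -1117368511/992256512 ≈ -1.1261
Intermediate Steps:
r(n) = 1/(525 + n)
a = 202005 (a = -4489*(-45) = 202005)
((r(-1357) + a) + 1140986)/(-4165724 + 2973108) = ((1/(525 - 1357) + 202005) + 1140986)/(-4165724 + 2973108) = ((1/(-832) + 202005) + 1140986)/(-1192616) = ((-1/832 + 202005) + 1140986)*(-1/1192616) = (168068159/832 + 1140986)*(-1/1192616) = (1117368511/832)*(-1/1192616) = -1117368511/992256512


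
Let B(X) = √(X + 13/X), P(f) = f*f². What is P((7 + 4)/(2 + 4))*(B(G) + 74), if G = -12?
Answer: 49247/108 + 1331*I*√471/1296 ≈ 455.99 + 22.289*I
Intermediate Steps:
P(f) = f³
P((7 + 4)/(2 + 4))*(B(G) + 74) = ((7 + 4)/(2 + 4))³*(√(-12 + 13/(-12)) + 74) = (11/6)³*(√(-12 + 13*(-1/12)) + 74) = (11*(⅙))³*(√(-12 - 13/12) + 74) = (11/6)³*(√(-157/12) + 74) = 1331*(I*√471/6 + 74)/216 = 1331*(74 + I*√471/6)/216 = 49247/108 + 1331*I*√471/1296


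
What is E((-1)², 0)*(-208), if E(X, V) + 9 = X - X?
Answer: 1872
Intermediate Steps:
E(X, V) = -9 (E(X, V) = -9 + (X - X) = -9 + 0 = -9)
E((-1)², 0)*(-208) = -9*(-208) = 1872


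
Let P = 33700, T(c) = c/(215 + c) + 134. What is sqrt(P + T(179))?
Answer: 5*sqrt(210093014)/394 ≈ 183.94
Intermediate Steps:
T(c) = 134 + c/(215 + c) (T(c) = c/(215 + c) + 134 = 134 + c/(215 + c))
sqrt(P + T(179)) = sqrt(33700 + 5*(5762 + 27*179)/(215 + 179)) = sqrt(33700 + 5*(5762 + 4833)/394) = sqrt(33700 + 5*(1/394)*10595) = sqrt(33700 + 52975/394) = sqrt(13330775/394) = 5*sqrt(210093014)/394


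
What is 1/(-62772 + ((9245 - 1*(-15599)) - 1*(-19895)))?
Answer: -1/18033 ≈ -5.5454e-5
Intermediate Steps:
1/(-62772 + ((9245 - 1*(-15599)) - 1*(-19895))) = 1/(-62772 + ((9245 + 15599) + 19895)) = 1/(-62772 + (24844 + 19895)) = 1/(-62772 + 44739) = 1/(-18033) = -1/18033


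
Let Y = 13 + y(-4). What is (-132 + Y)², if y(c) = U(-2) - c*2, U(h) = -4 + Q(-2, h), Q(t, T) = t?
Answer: 13689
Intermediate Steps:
U(h) = -6 (U(h) = -4 - 2 = -6)
y(c) = -6 - 2*c (y(c) = -6 - c*2 = -6 - 2*c)
Y = 15 (Y = 13 + (-6 - 2*(-4)) = 13 + (-6 + 8) = 13 + 2 = 15)
(-132 + Y)² = (-132 + 15)² = (-117)² = 13689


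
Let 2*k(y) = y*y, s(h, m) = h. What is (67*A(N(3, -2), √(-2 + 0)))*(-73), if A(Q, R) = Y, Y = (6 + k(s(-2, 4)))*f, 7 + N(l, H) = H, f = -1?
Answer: 39128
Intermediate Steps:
N(l, H) = -7 + H
k(y) = y²/2 (k(y) = (y*y)/2 = y²/2)
Y = -8 (Y = (6 + (½)*(-2)²)*(-1) = (6 + (½)*4)*(-1) = (6 + 2)*(-1) = 8*(-1) = -8)
A(Q, R) = -8
(67*A(N(3, -2), √(-2 + 0)))*(-73) = (67*(-8))*(-73) = -536*(-73) = 39128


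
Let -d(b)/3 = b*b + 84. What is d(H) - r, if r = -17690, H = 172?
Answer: -71314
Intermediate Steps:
d(b) = -252 - 3*b² (d(b) = -3*(b*b + 84) = -3*(b² + 84) = -3*(84 + b²) = -252 - 3*b²)
d(H) - r = (-252 - 3*172²) - 1*(-17690) = (-252 - 3*29584) + 17690 = (-252 - 88752) + 17690 = -89004 + 17690 = -71314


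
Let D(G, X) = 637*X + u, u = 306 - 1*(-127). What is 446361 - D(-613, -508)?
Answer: 769524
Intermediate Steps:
u = 433 (u = 306 + 127 = 433)
D(G, X) = 433 + 637*X (D(G, X) = 637*X + 433 = 433 + 637*X)
446361 - D(-613, -508) = 446361 - (433 + 637*(-508)) = 446361 - (433 - 323596) = 446361 - 1*(-323163) = 446361 + 323163 = 769524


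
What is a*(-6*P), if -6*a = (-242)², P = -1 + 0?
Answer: -58564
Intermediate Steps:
P = -1
a = -29282/3 (a = -⅙*(-242)² = -⅙*58564 = -29282/3 ≈ -9760.7)
a*(-6*P) = -(-58564)*(-1) = -29282/3*6 = -58564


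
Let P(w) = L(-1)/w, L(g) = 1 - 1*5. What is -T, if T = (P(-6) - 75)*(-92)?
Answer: -20516/3 ≈ -6838.7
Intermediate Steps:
L(g) = -4 (L(g) = 1 - 5 = -4)
P(w) = -4/w
T = 20516/3 (T = (-4/(-6) - 75)*(-92) = (-4*(-⅙) - 75)*(-92) = (⅔ - 75)*(-92) = -223/3*(-92) = 20516/3 ≈ 6838.7)
-T = -1*20516/3 = -20516/3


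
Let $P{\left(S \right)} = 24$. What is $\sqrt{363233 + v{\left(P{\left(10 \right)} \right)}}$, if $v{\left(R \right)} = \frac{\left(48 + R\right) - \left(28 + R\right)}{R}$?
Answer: $\frac{\sqrt{13076418}}{6} \approx 602.69$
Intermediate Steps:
$v{\left(R \right)} = \frac{20}{R}$
$\sqrt{363233 + v{\left(P{\left(10 \right)} \right)}} = \sqrt{363233 + \frac{20}{24}} = \sqrt{363233 + 20 \cdot \frac{1}{24}} = \sqrt{363233 + \frac{5}{6}} = \sqrt{\frac{2179403}{6}} = \frac{\sqrt{13076418}}{6}$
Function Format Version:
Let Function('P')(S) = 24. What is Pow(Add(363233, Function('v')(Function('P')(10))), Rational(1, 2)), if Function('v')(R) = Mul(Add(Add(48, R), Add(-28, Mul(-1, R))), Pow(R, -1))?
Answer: Mul(Rational(1, 6), Pow(13076418, Rational(1, 2))) ≈ 602.69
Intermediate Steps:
Function('v')(R) = Mul(20, Pow(R, -1))
Pow(Add(363233, Function('v')(Function('P')(10))), Rational(1, 2)) = Pow(Add(363233, Mul(20, Pow(24, -1))), Rational(1, 2)) = Pow(Add(363233, Mul(20, Rational(1, 24))), Rational(1, 2)) = Pow(Add(363233, Rational(5, 6)), Rational(1, 2)) = Pow(Rational(2179403, 6), Rational(1, 2)) = Mul(Rational(1, 6), Pow(13076418, Rational(1, 2)))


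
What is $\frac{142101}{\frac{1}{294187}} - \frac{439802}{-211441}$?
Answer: $\frac{8839135995293969}{211441} \approx 4.1804 \cdot 10^{10}$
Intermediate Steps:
$\frac{142101}{\frac{1}{294187}} - \frac{439802}{-211441} = 142101 \frac{1}{\frac{1}{294187}} - - \frac{439802}{211441} = 142101 \cdot 294187 + \frac{439802}{211441} = 41804266887 + \frac{439802}{211441} = \frac{8839135995293969}{211441}$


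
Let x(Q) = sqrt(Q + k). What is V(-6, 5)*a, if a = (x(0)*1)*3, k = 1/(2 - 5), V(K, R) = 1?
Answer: I*sqrt(3) ≈ 1.732*I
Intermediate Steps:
k = -1/3 (k = 1/(-3) = -1/3 ≈ -0.33333)
x(Q) = sqrt(-1/3 + Q) (x(Q) = sqrt(Q - 1/3) = sqrt(-1/3 + Q))
a = I*sqrt(3) (a = ((sqrt(-3 + 9*0)/3)*1)*3 = ((sqrt(-3 + 0)/3)*1)*3 = ((sqrt(-3)/3)*1)*3 = (((I*sqrt(3))/3)*1)*3 = ((I*sqrt(3)/3)*1)*3 = (I*sqrt(3)/3)*3 = I*sqrt(3) ≈ 1.732*I)
V(-6, 5)*a = 1*(I*sqrt(3)) = I*sqrt(3)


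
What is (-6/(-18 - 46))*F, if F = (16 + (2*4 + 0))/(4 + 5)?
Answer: ¼ ≈ 0.25000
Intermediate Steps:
F = 8/3 (F = (16 + (8 + 0))/9 = (16 + 8)*(⅑) = 24*(⅑) = 8/3 ≈ 2.6667)
(-6/(-18 - 46))*F = (-6/(-18 - 46))*(8/3) = (-6/(-64))*(8/3) = -1/64*(-6)*(8/3) = (3/32)*(8/3) = ¼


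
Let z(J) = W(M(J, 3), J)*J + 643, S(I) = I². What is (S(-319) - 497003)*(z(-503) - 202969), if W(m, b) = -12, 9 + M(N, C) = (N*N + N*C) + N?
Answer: 77582052180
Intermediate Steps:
M(N, C) = -9 + N + N² + C*N (M(N, C) = -9 + ((N*N + N*C) + N) = -9 + ((N² + C*N) + N) = -9 + (N + N² + C*N) = -9 + N + N² + C*N)
z(J) = 643 - 12*J (z(J) = -12*J + 643 = 643 - 12*J)
(S(-319) - 497003)*(z(-503) - 202969) = ((-319)² - 497003)*((643 - 12*(-503)) - 202969) = (101761 - 497003)*((643 + 6036) - 202969) = -395242*(6679 - 202969) = -395242*(-196290) = 77582052180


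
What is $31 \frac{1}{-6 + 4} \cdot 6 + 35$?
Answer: $-58$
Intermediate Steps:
$31 \frac{1}{-6 + 4} \cdot 6 + 35 = 31 \frac{1}{-2} \cdot 6 + 35 = 31 \left(\left(- \frac{1}{2}\right) 6\right) + 35 = 31 \left(-3\right) + 35 = -93 + 35 = -58$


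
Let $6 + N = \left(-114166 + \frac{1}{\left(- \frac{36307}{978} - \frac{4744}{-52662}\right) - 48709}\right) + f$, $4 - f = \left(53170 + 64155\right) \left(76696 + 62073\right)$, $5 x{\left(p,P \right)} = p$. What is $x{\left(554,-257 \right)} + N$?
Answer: $- \frac{34062796921493686569261}{2092156853105} \approx -1.6281 \cdot 10^{10}$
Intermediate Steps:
$x{\left(p,P \right)} = \frac{p}{5}$
$f = -16281072921$ ($f = 4 - \left(53170 + 64155\right) \left(76696 + 62073\right) = 4 - 117325 \cdot 138769 = 4 - 16281072925 = -16281072921$)
$N = - \frac{6812559430660933178659}{418431370621}$ ($N = -6 - \left(16281187087 - \frac{1}{\left(- \frac{36307}{978} - \frac{4744}{-52662}\right) - 48709}\right) = -6 - \left(16281187087 - \frac{1}{\left(\left(-36307\right) \frac{1}{978} - - \frac{2372}{26331}\right) - 48709}\right) = -6 - \left(16281187087 - \frac{1}{\left(- \frac{36307}{978} + \frac{2372}{26331}\right) - 48709}\right) = -6 - \left(16281187087 - \frac{1}{- \frac{317893267}{8583906} - 48709}\right) = -6 - \left(16281187087 + \frac{8583906}{418431370621}\right) = -6 - \frac{6812559428150344954933}{418431370621} = - \frac{6812559430660933178659}{418431370621} \approx -1.6281 \cdot 10^{10}$)
$x{\left(554,-257 \right)} + N = \frac{1}{5} \cdot 554 - \frac{6812559430660933178659}{418431370621} = \frac{554}{5} - \frac{6812559430660933178659}{418431370621} = - \frac{34062796921493686569261}{2092156853105}$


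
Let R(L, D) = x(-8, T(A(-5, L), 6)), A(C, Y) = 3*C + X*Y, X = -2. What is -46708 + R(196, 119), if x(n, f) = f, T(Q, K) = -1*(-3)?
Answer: -46705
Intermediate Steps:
A(C, Y) = -2*Y + 3*C (A(C, Y) = 3*C - 2*Y = -2*Y + 3*C)
T(Q, K) = 3
R(L, D) = 3
-46708 + R(196, 119) = -46708 + 3 = -46705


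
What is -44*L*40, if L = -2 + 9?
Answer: -12320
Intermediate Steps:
L = 7
-44*L*40 = -44*7*40 = -308*40 = -12320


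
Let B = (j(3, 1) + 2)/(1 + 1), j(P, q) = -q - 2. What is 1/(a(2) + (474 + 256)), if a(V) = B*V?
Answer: 1/729 ≈ 0.0013717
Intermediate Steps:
j(P, q) = -2 - q
B = -½ (B = ((-2 - 1*1) + 2)/(1 + 1) = ((-2 - 1) + 2)/2 = (-3 + 2)/2 = (½)*(-1) = -½ ≈ -0.50000)
a(V) = -V/2
1/(a(2) + (474 + 256)) = 1/(-½*2 + (474 + 256)) = 1/(-1 + 730) = 1/729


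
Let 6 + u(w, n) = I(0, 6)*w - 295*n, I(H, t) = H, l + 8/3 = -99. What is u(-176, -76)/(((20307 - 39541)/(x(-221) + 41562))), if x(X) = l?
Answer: -1393937867/28851 ≈ -48315.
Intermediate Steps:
l = -305/3 (l = -8/3 - 99 = -305/3 ≈ -101.67)
u(w, n) = -6 - 295*n (u(w, n) = -6 + (0*w - 295*n) = -6 + (0 - 295*n) = -6 - 295*n)
x(X) = -305/3
u(-176, -76)/(((20307 - 39541)/(x(-221) + 41562))) = (-6 - 295*(-76))/(((20307 - 39541)/(-305/3 + 41562))) = (-6 + 22420)/((-19234/124381/3)) = 22414/((-19234*3/124381)) = 22414/(-57702/124381) = 22414*(-124381/57702) = -1393937867/28851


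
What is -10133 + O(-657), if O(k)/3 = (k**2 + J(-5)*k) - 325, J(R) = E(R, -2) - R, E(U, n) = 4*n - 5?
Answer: 1299607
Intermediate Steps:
E(U, n) = -5 + 4*n
J(R) = -13 - R (J(R) = (-5 + 4*(-2)) - R = (-5 - 8) - R = -13 - R)
O(k) = -975 - 24*k + 3*k**2 (O(k) = 3*((k**2 + (-13 - 1*(-5))*k) - 325) = 3*((k**2 + (-13 + 5)*k) - 325) = 3*((k**2 - 8*k) - 325) = 3*(-325 + k**2 - 8*k) = -975 - 24*k + 3*k**2)
-10133 + O(-657) = -10133 + (-975 - 24*(-657) + 3*(-657)**2) = -10133 + (-975 + 15768 + 3*431649) = -10133 + (-975 + 15768 + 1294947) = -10133 + 1309740 = 1299607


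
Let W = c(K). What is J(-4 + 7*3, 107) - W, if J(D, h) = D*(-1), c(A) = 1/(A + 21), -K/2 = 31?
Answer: -696/41 ≈ -16.976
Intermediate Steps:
K = -62 (K = -2*31 = -62)
c(A) = 1/(21 + A)
J(D, h) = -D
W = -1/41 (W = 1/(21 - 62) = 1/(-41) = -1/41 ≈ -0.024390)
J(-4 + 7*3, 107) - W = -(-4 + 7*3) - 1*(-1/41) = -(-4 + 21) + 1/41 = -1*17 + 1/41 = -17 + 1/41 = -696/41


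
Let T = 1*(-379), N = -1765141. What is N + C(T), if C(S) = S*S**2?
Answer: -56205080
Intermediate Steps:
T = -379
C(S) = S**3
N + C(T) = -1765141 + (-379)**3 = -1765141 - 54439939 = -56205080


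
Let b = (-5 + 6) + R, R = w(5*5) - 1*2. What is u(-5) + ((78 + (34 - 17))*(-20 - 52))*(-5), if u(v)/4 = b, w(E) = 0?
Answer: 34196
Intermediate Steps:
R = -2 (R = 0 - 1*2 = 0 - 2 = -2)
b = -1 (b = (-5 + 6) - 2 = 1 - 2 = -1)
u(v) = -4 (u(v) = 4*(-1) = -4)
u(-5) + ((78 + (34 - 17))*(-20 - 52))*(-5) = -4 + ((78 + (34 - 17))*(-20 - 52))*(-5) = -4 + ((78 + 17)*(-72))*(-5) = -4 + (95*(-72))*(-5) = -4 - 6840*(-5) = -4 + 34200 = 34196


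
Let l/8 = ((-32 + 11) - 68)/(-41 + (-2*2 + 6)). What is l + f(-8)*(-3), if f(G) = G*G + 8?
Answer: -7712/39 ≈ -197.74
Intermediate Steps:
f(G) = 8 + G² (f(G) = G² + 8 = 8 + G²)
l = 712/39 (l = 8*(((-32 + 11) - 68)/(-41 + (-2*2 + 6))) = 8*((-21 - 68)/(-41 + (-4 + 6))) = 8*(-89/(-41 + 2)) = 8*(-89/(-39)) = 8*(-89*(-1/39)) = 8*(89/39) = 712/39 ≈ 18.256)
l + f(-8)*(-3) = 712/39 + (8 + (-8)²)*(-3) = 712/39 + (8 + 64)*(-3) = 712/39 + 72*(-3) = 712/39 - 216 = -7712/39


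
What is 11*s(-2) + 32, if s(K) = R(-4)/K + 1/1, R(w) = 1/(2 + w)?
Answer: 183/4 ≈ 45.750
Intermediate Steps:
s(K) = 1 - 1/(2*K) (s(K) = 1/((2 - 4)*K) + 1/1 = 1/((-2)*K) + 1*1 = -1/(2*K) + 1 = 1 - 1/(2*K))
11*s(-2) + 32 = 11*((-1/2 - 2)/(-2)) + 32 = 11*(-1/2*(-5/2)) + 32 = 11*(5/4) + 32 = 55/4 + 32 = 183/4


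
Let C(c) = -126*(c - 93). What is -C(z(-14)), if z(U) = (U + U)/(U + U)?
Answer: -11592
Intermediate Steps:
z(U) = 1 (z(U) = (2*U)/((2*U)) = (2*U)*(1/(2*U)) = 1)
C(c) = 11718 - 126*c (C(c) = -126*(-93 + c) = 11718 - 126*c)
-C(z(-14)) = -(11718 - 126*1) = -(11718 - 126) = -1*11592 = -11592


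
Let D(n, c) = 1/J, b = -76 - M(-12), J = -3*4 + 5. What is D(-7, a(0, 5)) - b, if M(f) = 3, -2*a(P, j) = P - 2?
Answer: 552/7 ≈ 78.857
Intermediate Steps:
a(P, j) = 1 - P/2 (a(P, j) = -(P - 2)/2 = -(-2 + P)/2 = 1 - P/2)
J = -7 (J = -12 + 5 = -7)
b = -79 (b = -76 - 1*3 = -76 - 3 = -79)
D(n, c) = -⅐ (D(n, c) = 1/(-7) = -⅐)
D(-7, a(0, 5)) - b = -⅐ - 1*(-79) = -⅐ + 79 = 552/7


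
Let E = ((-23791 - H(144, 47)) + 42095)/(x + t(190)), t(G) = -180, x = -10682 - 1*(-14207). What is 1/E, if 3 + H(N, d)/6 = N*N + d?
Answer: -3345/106376 ≈ -0.031445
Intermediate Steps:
H(N, d) = -18 + 6*d + 6*N² (H(N, d) = -18 + 6*(N*N + d) = -18 + 6*(N² + d) = -18 + 6*(d + N²) = -18 + (6*d + 6*N²) = -18 + 6*d + 6*N²)
x = 3525 (x = -10682 + 14207 = 3525)
E = -106376/3345 (E = ((-23791 - (-18 + 6*47 + 6*144²)) + 42095)/(3525 - 180) = ((-23791 - (-18 + 282 + 6*20736)) + 42095)/3345 = ((-23791 - (-18 + 282 + 124416)) + 42095)*(1/3345) = ((-23791 - 1*124680) + 42095)*(1/3345) = ((-23791 - 124680) + 42095)*(1/3345) = (-148471 + 42095)*(1/3345) = -106376*1/3345 = -106376/3345 ≈ -31.801)
1/E = 1/(-106376/3345) = -3345/106376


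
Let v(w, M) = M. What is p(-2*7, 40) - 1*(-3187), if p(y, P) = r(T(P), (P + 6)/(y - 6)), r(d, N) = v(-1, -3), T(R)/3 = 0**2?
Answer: 3184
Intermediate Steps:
T(R) = 0 (T(R) = 3*0**2 = 3*0 = 0)
r(d, N) = -3
p(y, P) = -3
p(-2*7, 40) - 1*(-3187) = -3 - 1*(-3187) = -3 + 3187 = 3184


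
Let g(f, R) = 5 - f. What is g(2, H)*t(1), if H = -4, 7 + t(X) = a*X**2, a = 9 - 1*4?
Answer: -6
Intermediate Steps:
a = 5 (a = 9 - 4 = 5)
t(X) = -7 + 5*X**2
g(2, H)*t(1) = (5 - 1*2)*(-7 + 5*1**2) = (5 - 2)*(-7 + 5*1) = 3*(-7 + 5) = 3*(-2) = -6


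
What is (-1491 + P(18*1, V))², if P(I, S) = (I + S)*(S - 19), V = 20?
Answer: 2111209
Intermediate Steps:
P(I, S) = (-19 + S)*(I + S) (P(I, S) = (I + S)*(-19 + S) = (-19 + S)*(I + S))
(-1491 + P(18*1, V))² = (-1491 + (20² - 342 - 19*20 + (18*1)*20))² = (-1491 + (400 - 19*18 - 380 + 18*20))² = (-1491 + (400 - 342 - 380 + 360))² = (-1491 + 38)² = (-1453)² = 2111209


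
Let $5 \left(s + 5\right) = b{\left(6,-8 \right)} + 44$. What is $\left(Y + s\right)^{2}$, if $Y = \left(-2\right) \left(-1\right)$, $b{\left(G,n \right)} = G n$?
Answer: $\frac{361}{25} \approx 14.44$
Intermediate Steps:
$Y = 2$
$s = - \frac{29}{5}$ ($s = -5 + \frac{6 \left(-8\right) + 44}{5} = -5 + \frac{-48 + 44}{5} = -5 + \frac{1}{5} \left(-4\right) = -5 - \frac{4}{5} = - \frac{29}{5} \approx -5.8$)
$\left(Y + s\right)^{2} = \left(2 - \frac{29}{5}\right)^{2} = \left(- \frac{19}{5}\right)^{2} = \frac{361}{25}$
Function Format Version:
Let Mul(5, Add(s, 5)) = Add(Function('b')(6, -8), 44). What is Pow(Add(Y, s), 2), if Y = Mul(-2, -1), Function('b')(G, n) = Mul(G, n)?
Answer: Rational(361, 25) ≈ 14.440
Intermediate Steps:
Y = 2
s = Rational(-29, 5) (s = Add(-5, Mul(Rational(1, 5), Add(Mul(6, -8), 44))) = Add(-5, Mul(Rational(1, 5), Add(-48, 44))) = Add(-5, Mul(Rational(1, 5), -4)) = Add(-5, Rational(-4, 5)) = Rational(-29, 5) ≈ -5.8000)
Pow(Add(Y, s), 2) = Pow(Add(2, Rational(-29, 5)), 2) = Pow(Rational(-19, 5), 2) = Rational(361, 25)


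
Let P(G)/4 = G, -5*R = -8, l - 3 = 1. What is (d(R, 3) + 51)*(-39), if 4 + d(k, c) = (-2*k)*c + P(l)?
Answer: -10413/5 ≈ -2082.6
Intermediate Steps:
l = 4 (l = 3 + 1 = 4)
R = 8/5 (R = -1/5*(-8) = 8/5 ≈ 1.6000)
P(G) = 4*G
d(k, c) = 12 - 2*c*k (d(k, c) = -4 + ((-2*k)*c + 4*4) = -4 + (-2*c*k + 16) = -4 + (16 - 2*c*k) = 12 - 2*c*k)
(d(R, 3) + 51)*(-39) = ((12 - 2*3*8/5) + 51)*(-39) = ((12 - 48/5) + 51)*(-39) = (12/5 + 51)*(-39) = (267/5)*(-39) = -10413/5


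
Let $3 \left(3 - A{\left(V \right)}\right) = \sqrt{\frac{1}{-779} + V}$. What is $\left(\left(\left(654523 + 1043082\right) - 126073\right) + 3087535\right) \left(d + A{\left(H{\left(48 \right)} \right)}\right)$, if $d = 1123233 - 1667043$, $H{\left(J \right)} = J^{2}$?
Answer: $-2533633248069 - \frac{4659067 \sqrt{1398160885}}{2337} \approx -2.5337 \cdot 10^{12}$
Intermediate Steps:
$A{\left(V \right)} = 3 - \frac{\sqrt{- \frac{1}{779} + V}}{3}$ ($A{\left(V \right)} = 3 - \frac{\sqrt{\frac{1}{-779} + V}}{3} = 3 - \frac{\sqrt{- \frac{1}{779} + V}}{3}$)
$d = -543810$
$\left(\left(\left(654523 + 1043082\right) - 126073\right) + 3087535\right) \left(d + A{\left(H{\left(48 \right)} \right)}\right) = \left(\left(\left(654523 + 1043082\right) - 126073\right) + 3087535\right) \left(-543810 + \left(3 - \frac{\sqrt{-779 + 606841 \cdot 48^{2}}}{2337}\right)\right) = \left(\left(1697605 - 126073\right) + 3087535\right) \left(-543810 + \left(3 - \frac{\sqrt{-779 + 606841 \cdot 2304}}{2337}\right)\right) = \left(1571532 + 3087535\right) \left(-543810 + \left(3 - \frac{\sqrt{-779 + 1398161664}}{2337}\right)\right) = 4659067 \left(-543810 + \left(3 - \frac{\sqrt{1398160885}}{2337}\right)\right) = 4659067 \left(-543807 - \frac{\sqrt{1398160885}}{2337}\right) = -2533633248069 - \frac{4659067 \sqrt{1398160885}}{2337}$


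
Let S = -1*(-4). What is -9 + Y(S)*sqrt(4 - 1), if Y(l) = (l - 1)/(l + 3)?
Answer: -9 + 3*sqrt(3)/7 ≈ -8.2577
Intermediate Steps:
S = 4
Y(l) = (-1 + l)/(3 + l)
-9 + Y(S)*sqrt(4 - 1) = -9 + ((-1 + 4)/(3 + 4))*sqrt(4 - 1) = -9 + (3/7)*sqrt(3) = -9 + ((1/7)*3)*sqrt(3) = -9 + 3*sqrt(3)/7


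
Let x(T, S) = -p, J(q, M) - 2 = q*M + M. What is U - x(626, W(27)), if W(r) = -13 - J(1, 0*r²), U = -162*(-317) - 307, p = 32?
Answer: 51079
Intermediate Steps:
J(q, M) = 2 + M + M*q (J(q, M) = 2 + (q*M + M) = 2 + (M*q + M) = 2 + (M + M*q) = 2 + M + M*q)
U = 51047 (U = 51354 - 307 = 51047)
W(r) = -15 (W(r) = -13 - (2 + 0*r² + (0*r²)*1) = -13 - (2 + 0 + 0*1) = -13 - (2 + 0 + 0) = -13 - 1*2 = -13 - 2 = -15)
x(T, S) = -32 (x(T, S) = -1*32 = -32)
U - x(626, W(27)) = 51047 - 1*(-32) = 51047 + 32 = 51079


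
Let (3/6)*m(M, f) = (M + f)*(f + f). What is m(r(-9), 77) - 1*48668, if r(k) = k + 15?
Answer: -23104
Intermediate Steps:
r(k) = 15 + k
m(M, f) = 4*f*(M + f) (m(M, f) = 2*((M + f)*(f + f)) = 2*((M + f)*(2*f)) = 2*(2*f*(M + f)) = 4*f*(M + f))
m(r(-9), 77) - 1*48668 = 4*77*((15 - 9) + 77) - 1*48668 = 4*77*(6 + 77) - 48668 = 4*77*83 - 48668 = 25564 - 48668 = -23104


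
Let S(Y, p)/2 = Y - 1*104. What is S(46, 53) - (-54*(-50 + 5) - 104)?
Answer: -2442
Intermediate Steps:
S(Y, p) = -208 + 2*Y (S(Y, p) = 2*(Y - 1*104) = 2*(Y - 104) = 2*(-104 + Y) = -208 + 2*Y)
S(46, 53) - (-54*(-50 + 5) - 104) = (-208 + 2*46) - (-54*(-50 + 5) - 104) = (-208 + 92) - (-54*(-45) - 104) = -116 - (2430 - 104) = -116 - 1*2326 = -116 - 2326 = -2442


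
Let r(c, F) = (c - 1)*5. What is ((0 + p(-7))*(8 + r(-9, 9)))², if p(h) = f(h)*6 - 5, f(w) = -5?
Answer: 2160900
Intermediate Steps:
r(c, F) = -5 + 5*c (r(c, F) = (-1 + c)*5 = -5 + 5*c)
p(h) = -35 (p(h) = -5*6 - 5 = -30 - 5 = -35)
((0 + p(-7))*(8 + r(-9, 9)))² = ((0 - 35)*(8 + (-5 + 5*(-9))))² = (-35*(8 + (-5 - 45)))² = (-35*(8 - 50))² = (-35*(-42))² = 1470² = 2160900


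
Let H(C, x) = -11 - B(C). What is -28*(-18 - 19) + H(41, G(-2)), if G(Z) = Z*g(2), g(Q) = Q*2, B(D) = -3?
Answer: 1028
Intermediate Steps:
g(Q) = 2*Q
G(Z) = 4*Z (G(Z) = Z*(2*2) = Z*4 = 4*Z)
H(C, x) = -8 (H(C, x) = -11 - 1*(-3) = -11 + 3 = -8)
-28*(-18 - 19) + H(41, G(-2)) = -28*(-18 - 19) - 8 = -28*(-37) - 8 = 1036 - 8 = 1028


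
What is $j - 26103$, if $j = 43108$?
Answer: $17005$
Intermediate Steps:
$j - 26103 = 43108 - 26103 = 17005$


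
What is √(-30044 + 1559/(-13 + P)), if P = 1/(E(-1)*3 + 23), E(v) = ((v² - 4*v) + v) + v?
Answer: 2*I*√1298757855/415 ≈ 173.68*I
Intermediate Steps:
E(v) = v² - 2*v (E(v) = (v² - 3*v) + v = v² - 2*v)
P = 1/32 (P = 1/(-(-2 - 1)*3 + 23) = 1/(-1*(-3)*3 + 23) = 1/(3*3 + 23) = 1/(9 + 23) = 1/32 ≈ 0.031250)
√(-30044 + 1559/(-13 + P)) = √(-30044 + 1559/(-13 + 1/32)) = √(-30044 + 1559/(-415/32)) = √(-30044 - 32/415*1559) = √(-30044 - 49888/415) = √(-12518148/415) = 2*I*√1298757855/415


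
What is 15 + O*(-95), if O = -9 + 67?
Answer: -5495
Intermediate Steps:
O = 58
15 + O*(-95) = 15 + 58*(-95) = 15 - 5510 = -5495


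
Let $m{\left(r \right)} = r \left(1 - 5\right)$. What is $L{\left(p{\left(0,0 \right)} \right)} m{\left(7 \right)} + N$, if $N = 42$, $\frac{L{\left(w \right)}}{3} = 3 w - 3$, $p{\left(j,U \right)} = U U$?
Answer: $294$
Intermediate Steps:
$p{\left(j,U \right)} = U^{2}$
$L{\left(w \right)} = -9 + 9 w$ ($L{\left(w \right)} = 3 \left(3 w - 3\right) = 3 \left(-3 + 3 w\right) = -9 + 9 w$)
$m{\left(r \right)} = - 4 r$ ($m{\left(r \right)} = r \left(-4\right) = - 4 r$)
$L{\left(p{\left(0,0 \right)} \right)} m{\left(7 \right)} + N = \left(-9 + 9 \cdot 0^{2}\right) \left(\left(-4\right) 7\right) + 42 = \left(-9 + 9 \cdot 0\right) \left(-28\right) + 42 = \left(-9 + 0\right) \left(-28\right) + 42 = \left(-9\right) \left(-28\right) + 42 = 252 + 42 = 294$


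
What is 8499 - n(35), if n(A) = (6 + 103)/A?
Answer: 297356/35 ≈ 8495.9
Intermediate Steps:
n(A) = 109/A
8499 - n(35) = 8499 - 109/35 = 297356/35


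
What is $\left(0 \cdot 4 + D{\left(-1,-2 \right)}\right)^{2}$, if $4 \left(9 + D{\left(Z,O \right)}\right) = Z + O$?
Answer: $\frac{1521}{16} \approx 95.063$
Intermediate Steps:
$D{\left(Z,O \right)} = -9 + \frac{O}{4} + \frac{Z}{4}$ ($D{\left(Z,O \right)} = -9 + \frac{Z + O}{4} = -9 + \frac{O + Z}{4} = -9 + \left(\frac{O}{4} + \frac{Z}{4}\right) = -9 + \frac{O}{4} + \frac{Z}{4}$)
$\left(0 \cdot 4 + D{\left(-1,-2 \right)}\right)^{2} = \left(0 \cdot 4 + \left(-9 + \frac{1}{4} \left(-2\right) + \frac{1}{4} \left(-1\right)\right)\right)^{2} = \left(0 - \frac{39}{4}\right)^{2} = \left(- \frac{39}{4}\right)^{2} = \frac{1521}{16}$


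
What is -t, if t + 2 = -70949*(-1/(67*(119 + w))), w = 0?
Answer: -55003/7973 ≈ -6.8987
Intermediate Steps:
t = 55003/7973 (t = -2 - 70949*(-1/(67*(119 + 0))) = -2 - 70949/(119*(-67)) = -2 - 70949/(-7973) = -2 - 70949*(-1/7973) = -2 + 70949/7973 = 55003/7973 ≈ 6.8987)
-t = -1*55003/7973 = -55003/7973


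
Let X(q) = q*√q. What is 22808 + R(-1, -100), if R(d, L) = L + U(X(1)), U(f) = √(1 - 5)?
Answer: 22708 + 2*I ≈ 22708.0 + 2.0*I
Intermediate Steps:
X(q) = q^(3/2)
U(f) = 2*I (U(f) = √(-4) = 2*I)
R(d, L) = L + 2*I
22808 + R(-1, -100) = 22808 + (-100 + 2*I) = 22708 + 2*I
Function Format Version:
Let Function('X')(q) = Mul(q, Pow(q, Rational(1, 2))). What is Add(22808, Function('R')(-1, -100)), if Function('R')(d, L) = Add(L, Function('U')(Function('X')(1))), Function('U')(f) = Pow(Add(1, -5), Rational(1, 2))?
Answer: Add(22708, Mul(2, I)) ≈ Add(22708., Mul(2.0000, I))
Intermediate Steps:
Function('X')(q) = Pow(q, Rational(3, 2))
Function('U')(f) = Mul(2, I) (Function('U')(f) = Pow(-4, Rational(1, 2)) = Mul(2, I))
Function('R')(d, L) = Add(L, Mul(2, I))
Add(22808, Function('R')(-1, -100)) = Add(22808, Add(-100, Mul(2, I))) = Add(22708, Mul(2, I))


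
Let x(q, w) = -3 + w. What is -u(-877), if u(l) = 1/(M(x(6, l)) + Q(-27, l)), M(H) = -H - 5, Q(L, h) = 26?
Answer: -1/901 ≈ -0.0011099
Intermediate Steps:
M(H) = -5 - H
u(l) = 1/(24 - l) (u(l) = 1/((-5 - (-3 + l)) + 26) = 1/((-5 + (3 - l)) + 26) = 1/((-2 - l) + 26) = 1/(24 - l))
-u(-877) = -(-1)/(-24 - 877) = -(-1)/(-901) = -(-1)*(-1)/901 = -1*1/901 = -1/901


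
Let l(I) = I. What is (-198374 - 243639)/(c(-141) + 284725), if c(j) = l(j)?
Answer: -442013/284584 ≈ -1.5532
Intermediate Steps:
c(j) = j
(-198374 - 243639)/(c(-141) + 284725) = (-198374 - 243639)/(-141 + 284725) = -442013/284584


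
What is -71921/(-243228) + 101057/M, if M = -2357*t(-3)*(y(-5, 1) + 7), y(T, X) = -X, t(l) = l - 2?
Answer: 1648079217/955480660 ≈ 1.7249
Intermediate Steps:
t(l) = -2 + l
M = 70710 (M = -2357*(-2 - 3)*(-1*1 + 7) = -(-11785)*(-1 + 7) = -(-11785)*6 = -2357*(-30) = 70710)
-71921/(-243228) + 101057/M = -71921/(-243228) + 101057/70710 = -71921*(-1/243228) + 101057*(1/70710) = 71921/243228 + 101057/70710 = 1648079217/955480660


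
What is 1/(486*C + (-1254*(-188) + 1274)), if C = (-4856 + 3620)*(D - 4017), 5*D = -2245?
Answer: 1/2682945362 ≈ 3.7272e-10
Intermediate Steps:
D = -449 (D = (⅕)*(-2245) = -449)
C = 5519976 (C = (-4856 + 3620)*(-449 - 4017) = -1236*(-4466) = 5519976)
1/(486*C + (-1254*(-188) + 1274)) = 1/(486*5519976 + (-1254*(-188) + 1274)) = 1/(2682708336 + (235752 + 1274)) = 1/(2682708336 + 237026) = 1/2682945362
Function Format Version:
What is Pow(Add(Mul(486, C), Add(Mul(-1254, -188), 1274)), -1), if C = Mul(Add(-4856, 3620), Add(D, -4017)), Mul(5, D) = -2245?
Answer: Rational(1, 2682945362) ≈ 3.7272e-10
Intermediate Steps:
D = -449 (D = Mul(Rational(1, 5), -2245) = -449)
C = 5519976 (C = Mul(Add(-4856, 3620), Add(-449, -4017)) = Mul(-1236, -4466) = 5519976)
Pow(Add(Mul(486, C), Add(Mul(-1254, -188), 1274)), -1) = Pow(Add(Mul(486, 5519976), Add(Mul(-1254, -188), 1274)), -1) = Pow(Add(2682708336, Add(235752, 1274)), -1) = Pow(Add(2682708336, 237026), -1) = Pow(2682945362, -1) = Rational(1, 2682945362)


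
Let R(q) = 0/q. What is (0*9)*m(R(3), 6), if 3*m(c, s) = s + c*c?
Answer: 0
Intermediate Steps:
R(q) = 0
m(c, s) = s/3 + c**2/3 (m(c, s) = (s + c*c)/3 = (s + c**2)/3 = s/3 + c**2/3)
(0*9)*m(R(3), 6) = (0*9)*((1/3)*6 + (1/3)*0**2) = 0*(2 + (1/3)*0) = 0*(2 + 0) = 0*2 = 0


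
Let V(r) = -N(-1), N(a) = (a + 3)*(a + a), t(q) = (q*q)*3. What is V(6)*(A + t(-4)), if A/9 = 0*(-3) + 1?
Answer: 228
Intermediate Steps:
t(q) = 3*q² (t(q) = q²*3 = 3*q²)
N(a) = 2*a*(3 + a) (N(a) = (3 + a)*(2*a) = 2*a*(3 + a))
V(r) = 4 (V(r) = -2*(-1)*(3 - 1) = -2*(-1)*2 = -1*(-4) = 4)
A = 9 (A = 9*(0*(-3) + 1) = 9*(0 + 1) = 9*1 = 9)
V(6)*(A + t(-4)) = 4*(9 + 3*(-4)²) = 4*(9 + 3*16) = 4*(9 + 48) = 4*57 = 228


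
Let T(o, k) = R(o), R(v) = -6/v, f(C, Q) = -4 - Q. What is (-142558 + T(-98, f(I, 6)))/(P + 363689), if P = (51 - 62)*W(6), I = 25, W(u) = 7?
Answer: -6985339/17816988 ≈ -0.39206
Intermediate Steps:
P = -77 (P = (51 - 62)*7 = -11*7 = -77)
T(o, k) = -6/o
(-142558 + T(-98, f(I, 6)))/(P + 363689) = (-142558 - 6/(-98))/(-77 + 363689) = (-142558 - 6*(-1/98))/363612 = (-142558 + 3/49)*(1/363612) = -6985339/49*1/363612 = -6985339/17816988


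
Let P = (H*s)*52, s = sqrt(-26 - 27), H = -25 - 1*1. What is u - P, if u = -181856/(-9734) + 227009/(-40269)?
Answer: 82475059/6322233 + 1352*I*sqrt(53) ≈ 13.045 + 9842.7*I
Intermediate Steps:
H = -26 (H = -25 - 1 = -26)
s = I*sqrt(53) (s = sqrt(-53) = I*sqrt(53) ≈ 7.2801*I)
P = -1352*I*sqrt(53) (P = -26*I*sqrt(53)*52 = -1352*I*sqrt(53) ≈ -9842.7*I)
u = 82475059/6322233 (u = -181856*(-1/9734) + 227009*(-1/40269) = 90928/4867 - 227009/40269 = 82475059/6322233 ≈ 13.045)
u - P = 82475059/6322233 - (-1352)*I*sqrt(53) = 82475059/6322233 + 1352*I*sqrt(53)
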